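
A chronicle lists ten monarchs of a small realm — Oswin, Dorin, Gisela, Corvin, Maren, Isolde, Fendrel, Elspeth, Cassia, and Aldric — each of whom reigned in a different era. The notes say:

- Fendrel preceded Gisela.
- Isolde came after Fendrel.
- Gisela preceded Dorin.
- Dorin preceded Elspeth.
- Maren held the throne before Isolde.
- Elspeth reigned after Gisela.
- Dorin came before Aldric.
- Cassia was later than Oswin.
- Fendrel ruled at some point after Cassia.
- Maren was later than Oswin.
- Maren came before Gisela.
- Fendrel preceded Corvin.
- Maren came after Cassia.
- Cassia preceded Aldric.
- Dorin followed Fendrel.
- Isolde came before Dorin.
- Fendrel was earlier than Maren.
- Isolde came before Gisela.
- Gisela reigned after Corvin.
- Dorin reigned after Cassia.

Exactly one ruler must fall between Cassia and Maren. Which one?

Fendrel

Tracing the constraints gives Cassia → Fendrel → Maren, so Fendrel sits after Cassia and before Maren.
No other ruler is forced both after Cassia and before Maren.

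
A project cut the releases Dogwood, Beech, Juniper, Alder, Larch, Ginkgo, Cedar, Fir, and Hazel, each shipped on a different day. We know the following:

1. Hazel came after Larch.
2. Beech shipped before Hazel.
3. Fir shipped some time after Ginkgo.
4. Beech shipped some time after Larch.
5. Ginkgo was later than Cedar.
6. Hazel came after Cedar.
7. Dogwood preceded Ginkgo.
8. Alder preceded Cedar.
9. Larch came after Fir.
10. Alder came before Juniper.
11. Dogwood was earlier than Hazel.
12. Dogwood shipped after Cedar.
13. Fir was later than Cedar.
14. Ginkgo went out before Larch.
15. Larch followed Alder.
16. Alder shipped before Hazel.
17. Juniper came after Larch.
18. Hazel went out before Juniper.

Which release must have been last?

Every other release has a chain of constraints placing it before Juniper, so Juniper is last.

Juniper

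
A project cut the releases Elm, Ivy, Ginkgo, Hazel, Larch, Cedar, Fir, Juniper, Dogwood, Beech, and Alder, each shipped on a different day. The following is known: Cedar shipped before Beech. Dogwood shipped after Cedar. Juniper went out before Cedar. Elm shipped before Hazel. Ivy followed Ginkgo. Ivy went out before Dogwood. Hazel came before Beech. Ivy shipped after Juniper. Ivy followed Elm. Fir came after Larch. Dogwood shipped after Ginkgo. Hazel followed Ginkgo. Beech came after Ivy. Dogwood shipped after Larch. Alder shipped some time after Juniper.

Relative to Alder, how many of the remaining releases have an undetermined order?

Forced before Alder: Juniper.
That leaves Beech, Cedar, Dogwood, Elm, Fir, Ginkgo, Hazel, Ivy, and Larch with no forced order relative to Alder — 9.

9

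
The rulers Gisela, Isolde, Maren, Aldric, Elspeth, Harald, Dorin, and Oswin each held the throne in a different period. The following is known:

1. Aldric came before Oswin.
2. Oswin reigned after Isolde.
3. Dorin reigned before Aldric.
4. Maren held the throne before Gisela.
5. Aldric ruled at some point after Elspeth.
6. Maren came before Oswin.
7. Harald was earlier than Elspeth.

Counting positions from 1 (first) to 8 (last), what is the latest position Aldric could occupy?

7

Aldric must come before Oswin — 1 ruler forced after them.
Everything else can be placed before Aldric in some valid order, so Aldric can sit as late as position 8 − 1 = 7.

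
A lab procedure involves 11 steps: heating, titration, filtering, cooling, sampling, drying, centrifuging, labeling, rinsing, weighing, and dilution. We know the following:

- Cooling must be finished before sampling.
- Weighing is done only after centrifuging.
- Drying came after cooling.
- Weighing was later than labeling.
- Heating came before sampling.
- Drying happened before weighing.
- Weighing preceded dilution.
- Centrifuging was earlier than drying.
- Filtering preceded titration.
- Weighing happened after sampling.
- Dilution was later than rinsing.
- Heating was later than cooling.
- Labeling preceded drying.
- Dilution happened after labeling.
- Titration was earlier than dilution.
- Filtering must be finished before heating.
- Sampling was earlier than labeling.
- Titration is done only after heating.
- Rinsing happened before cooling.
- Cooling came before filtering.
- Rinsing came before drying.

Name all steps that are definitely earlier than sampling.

Directly stated before sampling: cooling and heating.
Filtering reaches sampling via filtering → heating → sampling.
Rinsing reaches sampling via rinsing → cooling → sampling.

cooling, filtering, heating, rinsing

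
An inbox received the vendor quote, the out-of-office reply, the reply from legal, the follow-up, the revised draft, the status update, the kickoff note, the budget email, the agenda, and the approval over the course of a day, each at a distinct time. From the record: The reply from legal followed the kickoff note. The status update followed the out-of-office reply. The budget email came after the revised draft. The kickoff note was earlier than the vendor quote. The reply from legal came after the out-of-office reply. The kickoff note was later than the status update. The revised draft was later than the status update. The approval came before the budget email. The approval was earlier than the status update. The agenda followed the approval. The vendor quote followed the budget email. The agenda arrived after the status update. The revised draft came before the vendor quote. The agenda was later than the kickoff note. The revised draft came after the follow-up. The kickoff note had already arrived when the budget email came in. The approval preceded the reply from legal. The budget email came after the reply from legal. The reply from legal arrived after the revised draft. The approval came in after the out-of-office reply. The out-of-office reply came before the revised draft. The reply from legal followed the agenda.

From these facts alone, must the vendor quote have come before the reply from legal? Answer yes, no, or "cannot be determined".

Tracing the constraints gives the reply from legal → the budget email → the vendor quote, so the reply from legal must come before the vendor quote.
That means the vendor quote cannot be before the reply from legal.

no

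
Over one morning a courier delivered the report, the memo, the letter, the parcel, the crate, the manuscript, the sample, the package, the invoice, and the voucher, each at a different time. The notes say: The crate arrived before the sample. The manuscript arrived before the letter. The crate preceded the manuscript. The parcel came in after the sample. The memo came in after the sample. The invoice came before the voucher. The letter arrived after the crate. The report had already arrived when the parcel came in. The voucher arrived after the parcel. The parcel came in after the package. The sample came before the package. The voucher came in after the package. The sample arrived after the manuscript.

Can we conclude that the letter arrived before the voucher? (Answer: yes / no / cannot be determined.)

cannot be determined

No chain of stated constraints runs from the letter to the voucher, and none runs from the voucher to the letter either.
So the relative order of the letter and the voucher is not fixed by the given facts.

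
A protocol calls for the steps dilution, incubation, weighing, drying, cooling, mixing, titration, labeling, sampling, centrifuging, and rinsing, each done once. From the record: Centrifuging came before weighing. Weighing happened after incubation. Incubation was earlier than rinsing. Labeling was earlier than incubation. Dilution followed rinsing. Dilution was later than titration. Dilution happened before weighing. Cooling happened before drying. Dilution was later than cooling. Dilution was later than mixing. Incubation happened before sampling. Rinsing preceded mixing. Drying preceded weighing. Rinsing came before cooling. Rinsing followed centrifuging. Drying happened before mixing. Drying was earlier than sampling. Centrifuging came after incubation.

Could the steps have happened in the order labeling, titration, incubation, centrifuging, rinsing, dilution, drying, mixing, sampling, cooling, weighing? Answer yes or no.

The constraints require cooling before drying, but in the proposed sequence drying appears ahead of cooling. That one violation is enough.

no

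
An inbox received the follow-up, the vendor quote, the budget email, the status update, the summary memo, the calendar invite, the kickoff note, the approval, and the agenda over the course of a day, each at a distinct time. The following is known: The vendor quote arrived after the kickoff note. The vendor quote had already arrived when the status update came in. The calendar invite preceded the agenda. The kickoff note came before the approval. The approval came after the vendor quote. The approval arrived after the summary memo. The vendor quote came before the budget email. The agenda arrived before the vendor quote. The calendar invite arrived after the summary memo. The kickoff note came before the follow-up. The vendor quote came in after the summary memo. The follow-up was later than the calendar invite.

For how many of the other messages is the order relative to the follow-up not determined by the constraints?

Forced before the follow-up: the calendar invite, the kickoff note, and the summary memo.
That leaves the agenda, the approval, the budget email, the status update, and the vendor quote with no forced order relative to the follow-up — 5.

5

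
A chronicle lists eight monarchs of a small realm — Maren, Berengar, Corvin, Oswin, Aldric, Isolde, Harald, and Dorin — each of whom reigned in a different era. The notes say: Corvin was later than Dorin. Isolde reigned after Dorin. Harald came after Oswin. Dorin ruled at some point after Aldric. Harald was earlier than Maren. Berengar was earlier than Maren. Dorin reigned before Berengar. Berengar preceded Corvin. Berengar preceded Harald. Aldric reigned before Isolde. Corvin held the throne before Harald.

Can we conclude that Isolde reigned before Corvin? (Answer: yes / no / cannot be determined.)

cannot be determined

No chain of stated constraints runs from Isolde to Corvin, and none runs from Corvin to Isolde either.
So the relative order of Isolde and Corvin is not fixed by the given facts.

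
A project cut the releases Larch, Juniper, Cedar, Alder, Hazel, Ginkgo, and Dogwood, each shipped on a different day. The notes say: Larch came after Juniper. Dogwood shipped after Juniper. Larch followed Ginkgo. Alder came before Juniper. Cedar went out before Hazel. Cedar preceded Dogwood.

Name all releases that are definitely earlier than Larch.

Alder, Ginkgo, Juniper

Directly stated before Larch: Ginkgo and Juniper.
Alder reaches Larch via Alder → Juniper → Larch.
No chain forces Hazel (or any of the others) ahead of Larch.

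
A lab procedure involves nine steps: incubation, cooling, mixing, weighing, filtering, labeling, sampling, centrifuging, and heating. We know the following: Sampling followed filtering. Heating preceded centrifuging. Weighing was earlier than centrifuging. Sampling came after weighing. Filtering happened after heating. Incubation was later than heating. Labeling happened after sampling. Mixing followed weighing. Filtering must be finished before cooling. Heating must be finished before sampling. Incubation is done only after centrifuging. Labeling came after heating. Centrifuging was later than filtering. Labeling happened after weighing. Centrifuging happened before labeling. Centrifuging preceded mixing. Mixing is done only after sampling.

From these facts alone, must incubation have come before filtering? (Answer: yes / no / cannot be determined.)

Tracing the constraints gives filtering → centrifuging → incubation, so filtering must come before incubation.
That means incubation cannot be before filtering.

no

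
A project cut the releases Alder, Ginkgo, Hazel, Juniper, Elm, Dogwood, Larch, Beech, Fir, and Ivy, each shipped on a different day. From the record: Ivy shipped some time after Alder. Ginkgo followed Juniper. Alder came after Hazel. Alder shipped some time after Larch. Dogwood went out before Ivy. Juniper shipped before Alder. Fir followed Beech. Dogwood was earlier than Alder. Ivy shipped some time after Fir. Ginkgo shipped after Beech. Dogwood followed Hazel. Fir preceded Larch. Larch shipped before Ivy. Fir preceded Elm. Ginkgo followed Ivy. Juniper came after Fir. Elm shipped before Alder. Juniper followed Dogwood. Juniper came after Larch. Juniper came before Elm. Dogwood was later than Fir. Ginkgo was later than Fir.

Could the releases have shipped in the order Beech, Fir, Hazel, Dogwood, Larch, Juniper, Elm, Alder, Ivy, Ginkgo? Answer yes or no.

Check each stated constraint against the proposed order — e.g. Fir is ahead of Ginkgo; Beech is ahead of Ginkgo. Every pair is in the required order; nothing is violated.

yes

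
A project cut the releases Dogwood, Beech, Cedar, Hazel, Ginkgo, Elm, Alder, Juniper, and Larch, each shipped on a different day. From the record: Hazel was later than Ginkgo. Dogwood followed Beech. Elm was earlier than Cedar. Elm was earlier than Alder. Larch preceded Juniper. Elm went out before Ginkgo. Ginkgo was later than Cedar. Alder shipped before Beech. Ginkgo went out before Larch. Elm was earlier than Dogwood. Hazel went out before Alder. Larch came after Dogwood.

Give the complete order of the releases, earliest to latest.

Elm, Cedar, Ginkgo, Hazel, Alder, Beech, Dogwood, Larch, Juniper

The constraints fix every adjacent pair, so only one ordering works:
Elm → Cedar → Ginkgo → Hazel → Alder → Beech → Dogwood → Larch → Juniper.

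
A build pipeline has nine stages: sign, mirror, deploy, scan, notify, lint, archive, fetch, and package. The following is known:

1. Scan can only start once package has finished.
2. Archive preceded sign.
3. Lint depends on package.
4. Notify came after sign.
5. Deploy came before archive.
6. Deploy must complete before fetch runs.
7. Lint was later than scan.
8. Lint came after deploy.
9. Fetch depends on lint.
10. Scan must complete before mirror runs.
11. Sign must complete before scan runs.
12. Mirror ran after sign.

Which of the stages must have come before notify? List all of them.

Directly stated before notify: sign.
Archive reaches notify via archive → sign → notify.
Deploy reaches notify via deploy → archive → sign → notify.

archive, deploy, sign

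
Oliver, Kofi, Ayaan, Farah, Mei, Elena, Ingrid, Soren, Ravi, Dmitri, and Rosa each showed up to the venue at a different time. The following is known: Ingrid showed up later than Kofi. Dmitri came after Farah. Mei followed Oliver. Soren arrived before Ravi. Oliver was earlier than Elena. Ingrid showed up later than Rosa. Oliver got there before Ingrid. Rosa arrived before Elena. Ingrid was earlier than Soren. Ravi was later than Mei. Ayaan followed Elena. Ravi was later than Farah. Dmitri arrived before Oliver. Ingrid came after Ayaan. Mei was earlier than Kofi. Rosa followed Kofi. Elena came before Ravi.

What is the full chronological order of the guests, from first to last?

The constraints fix every adjacent pair, so only one ordering works:
Farah → Dmitri → Oliver → Mei → Kofi → Rosa → Elena → Ayaan → Ingrid → Soren → Ravi.

Farah, Dmitri, Oliver, Mei, Kofi, Rosa, Elena, Ayaan, Ingrid, Soren, Ravi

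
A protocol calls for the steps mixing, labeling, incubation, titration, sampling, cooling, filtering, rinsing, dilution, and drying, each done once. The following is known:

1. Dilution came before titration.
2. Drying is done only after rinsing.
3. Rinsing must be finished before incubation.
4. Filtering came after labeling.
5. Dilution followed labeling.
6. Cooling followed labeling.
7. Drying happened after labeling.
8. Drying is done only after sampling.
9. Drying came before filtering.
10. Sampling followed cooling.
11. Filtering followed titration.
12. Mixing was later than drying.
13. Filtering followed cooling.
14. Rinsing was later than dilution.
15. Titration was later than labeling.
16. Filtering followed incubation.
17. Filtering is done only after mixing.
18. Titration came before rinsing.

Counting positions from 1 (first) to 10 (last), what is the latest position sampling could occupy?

7

Sampling must come before drying, filtering, and mixing — 3 steps forced after it.
Everything else can be placed before sampling in some valid order, so sampling can sit as late as position 10 − 3 = 7.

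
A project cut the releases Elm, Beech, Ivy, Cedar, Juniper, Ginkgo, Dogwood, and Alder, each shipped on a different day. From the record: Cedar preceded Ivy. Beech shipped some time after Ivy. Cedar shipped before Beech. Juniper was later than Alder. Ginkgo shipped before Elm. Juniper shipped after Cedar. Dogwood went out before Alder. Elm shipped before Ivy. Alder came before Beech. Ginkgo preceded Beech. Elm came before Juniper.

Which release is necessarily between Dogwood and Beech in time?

Tracing the constraints gives Dogwood → Alder → Beech, so Alder sits after Dogwood and before Beech.
No other release is forced both after Dogwood and before Beech.

Alder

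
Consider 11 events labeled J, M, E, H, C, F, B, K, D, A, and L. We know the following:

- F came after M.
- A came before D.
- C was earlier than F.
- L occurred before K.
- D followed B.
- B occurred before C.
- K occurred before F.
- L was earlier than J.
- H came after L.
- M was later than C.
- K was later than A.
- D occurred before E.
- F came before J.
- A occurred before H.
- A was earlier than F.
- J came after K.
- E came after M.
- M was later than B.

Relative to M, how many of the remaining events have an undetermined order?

5

Forced before M: B and C; forced after M: E, F, and J.
That leaves A, D, H, K, and L with no forced order relative to M — 5.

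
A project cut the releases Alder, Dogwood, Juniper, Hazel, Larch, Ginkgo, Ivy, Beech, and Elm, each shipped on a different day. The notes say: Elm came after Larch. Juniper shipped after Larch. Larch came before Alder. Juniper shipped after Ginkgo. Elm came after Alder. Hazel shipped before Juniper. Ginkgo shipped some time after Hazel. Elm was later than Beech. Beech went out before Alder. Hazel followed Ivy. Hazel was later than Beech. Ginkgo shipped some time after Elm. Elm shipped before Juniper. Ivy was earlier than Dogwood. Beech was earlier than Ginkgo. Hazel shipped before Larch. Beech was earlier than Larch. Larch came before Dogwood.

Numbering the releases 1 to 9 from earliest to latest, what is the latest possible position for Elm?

7

Elm must come before Ginkgo and Juniper — 2 releases forced after it.
Everything else can be placed before Elm in some valid order, so Elm can sit as late as position 9 − 2 = 7.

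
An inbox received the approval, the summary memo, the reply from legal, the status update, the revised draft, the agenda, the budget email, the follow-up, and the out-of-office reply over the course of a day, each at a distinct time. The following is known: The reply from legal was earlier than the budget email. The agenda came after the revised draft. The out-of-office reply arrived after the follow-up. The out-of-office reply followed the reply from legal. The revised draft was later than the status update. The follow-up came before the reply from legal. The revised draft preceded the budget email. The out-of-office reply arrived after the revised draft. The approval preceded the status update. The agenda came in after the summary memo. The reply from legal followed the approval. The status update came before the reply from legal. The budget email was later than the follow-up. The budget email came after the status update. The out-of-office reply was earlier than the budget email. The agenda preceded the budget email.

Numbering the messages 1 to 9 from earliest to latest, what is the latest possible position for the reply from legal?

The reply from legal must come before the budget email and the out-of-office reply — 2 messages forced after it.
Everything else can be placed before the reply from legal in some valid order, so the reply from legal can sit as late as position 9 − 2 = 7.

7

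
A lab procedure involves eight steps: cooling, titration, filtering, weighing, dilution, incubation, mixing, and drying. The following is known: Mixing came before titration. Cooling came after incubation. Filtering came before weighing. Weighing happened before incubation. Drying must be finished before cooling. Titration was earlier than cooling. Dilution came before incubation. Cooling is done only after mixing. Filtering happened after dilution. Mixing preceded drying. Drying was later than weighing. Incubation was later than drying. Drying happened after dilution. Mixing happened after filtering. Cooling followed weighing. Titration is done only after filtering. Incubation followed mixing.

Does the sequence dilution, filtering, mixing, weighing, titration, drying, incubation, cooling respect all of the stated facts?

Check each stated constraint against the proposed order — e.g. mixing is ahead of cooling; dilution is ahead of incubation. Every pair is in the required order; nothing is violated.

yes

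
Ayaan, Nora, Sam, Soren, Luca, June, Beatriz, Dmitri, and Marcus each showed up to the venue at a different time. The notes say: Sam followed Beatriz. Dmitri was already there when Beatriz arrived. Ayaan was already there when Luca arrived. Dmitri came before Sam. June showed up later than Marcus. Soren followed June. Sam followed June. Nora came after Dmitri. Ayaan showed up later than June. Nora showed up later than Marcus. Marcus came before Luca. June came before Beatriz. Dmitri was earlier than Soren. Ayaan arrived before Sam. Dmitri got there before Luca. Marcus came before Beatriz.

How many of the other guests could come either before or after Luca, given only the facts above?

4

Forced before Luca: Ayaan, Dmitri, June, and Marcus.
That leaves Beatriz, Nora, Sam, and Soren with no forced order relative to Luca — 4.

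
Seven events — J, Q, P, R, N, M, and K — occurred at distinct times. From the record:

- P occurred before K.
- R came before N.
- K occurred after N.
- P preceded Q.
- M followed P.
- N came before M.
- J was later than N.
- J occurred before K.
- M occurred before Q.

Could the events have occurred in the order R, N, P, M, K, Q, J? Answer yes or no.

no

The constraints require J before K, but in the proposed sequence K appears ahead of J. That one violation is enough.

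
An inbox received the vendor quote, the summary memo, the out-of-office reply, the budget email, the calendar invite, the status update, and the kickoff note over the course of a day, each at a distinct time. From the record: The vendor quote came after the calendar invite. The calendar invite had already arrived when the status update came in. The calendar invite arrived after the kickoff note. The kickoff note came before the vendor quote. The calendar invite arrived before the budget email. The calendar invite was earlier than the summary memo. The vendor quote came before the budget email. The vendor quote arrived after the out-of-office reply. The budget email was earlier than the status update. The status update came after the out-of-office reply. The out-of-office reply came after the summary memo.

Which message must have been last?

Every other message has a chain of constraints placing it before the status update, so the status update is last.

the status update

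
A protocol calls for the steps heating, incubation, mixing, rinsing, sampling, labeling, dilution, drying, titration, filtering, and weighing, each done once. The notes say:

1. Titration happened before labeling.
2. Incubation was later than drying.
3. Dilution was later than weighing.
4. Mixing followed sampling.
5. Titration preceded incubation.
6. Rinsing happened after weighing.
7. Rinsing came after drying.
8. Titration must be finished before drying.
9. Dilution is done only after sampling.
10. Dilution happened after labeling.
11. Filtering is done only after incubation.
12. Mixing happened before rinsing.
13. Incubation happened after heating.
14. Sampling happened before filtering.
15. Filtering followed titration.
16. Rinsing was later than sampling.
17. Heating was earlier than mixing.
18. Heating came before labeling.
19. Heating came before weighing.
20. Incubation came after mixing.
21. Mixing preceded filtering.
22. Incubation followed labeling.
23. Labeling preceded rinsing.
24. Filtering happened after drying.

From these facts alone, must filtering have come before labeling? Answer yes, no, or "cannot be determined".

no

Tracing the constraints gives labeling → incubation → filtering, so labeling must come before filtering.
That means filtering cannot be before labeling.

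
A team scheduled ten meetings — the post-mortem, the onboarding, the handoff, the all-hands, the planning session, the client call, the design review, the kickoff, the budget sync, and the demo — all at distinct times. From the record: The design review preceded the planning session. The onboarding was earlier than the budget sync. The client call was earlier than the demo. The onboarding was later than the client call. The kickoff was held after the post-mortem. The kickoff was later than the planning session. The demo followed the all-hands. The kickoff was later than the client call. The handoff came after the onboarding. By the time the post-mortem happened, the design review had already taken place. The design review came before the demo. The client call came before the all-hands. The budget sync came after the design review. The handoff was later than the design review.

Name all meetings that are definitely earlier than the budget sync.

Directly stated before the budget sync: the design review and the onboarding.
The client call reaches the budget sync via the client call → the onboarding → the budget sync.

the client call, the design review, the onboarding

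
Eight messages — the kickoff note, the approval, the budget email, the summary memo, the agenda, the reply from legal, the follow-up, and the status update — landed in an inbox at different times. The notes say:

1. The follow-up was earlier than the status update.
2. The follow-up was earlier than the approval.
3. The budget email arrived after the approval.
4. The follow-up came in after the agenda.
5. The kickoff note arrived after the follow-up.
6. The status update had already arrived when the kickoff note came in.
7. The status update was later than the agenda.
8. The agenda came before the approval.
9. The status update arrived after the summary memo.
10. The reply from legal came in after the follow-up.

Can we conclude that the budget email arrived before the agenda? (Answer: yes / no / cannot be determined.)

no

Tracing the constraints gives the agenda → the approval → the budget email, so the agenda must come before the budget email.
That means the budget email cannot be before the agenda.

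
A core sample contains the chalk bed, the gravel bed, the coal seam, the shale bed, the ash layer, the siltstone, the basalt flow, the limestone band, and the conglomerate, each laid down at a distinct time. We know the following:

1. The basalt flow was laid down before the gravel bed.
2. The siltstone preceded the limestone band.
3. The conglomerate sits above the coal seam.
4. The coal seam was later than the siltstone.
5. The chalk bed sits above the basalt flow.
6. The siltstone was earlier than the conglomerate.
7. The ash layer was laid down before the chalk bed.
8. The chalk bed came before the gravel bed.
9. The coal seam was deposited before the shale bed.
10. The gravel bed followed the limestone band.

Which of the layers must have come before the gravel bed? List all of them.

the ash layer, the basalt flow, the chalk bed, the limestone band, the siltstone

Directly stated before the gravel bed: the basalt flow, the chalk bed, and the limestone band.
The ash layer reaches the gravel bed via the ash layer → the chalk bed → the gravel bed.
The siltstone reaches the gravel bed via the siltstone → the limestone band → the gravel bed.
No chain forces the conglomerate (or any of the others) ahead of the gravel bed.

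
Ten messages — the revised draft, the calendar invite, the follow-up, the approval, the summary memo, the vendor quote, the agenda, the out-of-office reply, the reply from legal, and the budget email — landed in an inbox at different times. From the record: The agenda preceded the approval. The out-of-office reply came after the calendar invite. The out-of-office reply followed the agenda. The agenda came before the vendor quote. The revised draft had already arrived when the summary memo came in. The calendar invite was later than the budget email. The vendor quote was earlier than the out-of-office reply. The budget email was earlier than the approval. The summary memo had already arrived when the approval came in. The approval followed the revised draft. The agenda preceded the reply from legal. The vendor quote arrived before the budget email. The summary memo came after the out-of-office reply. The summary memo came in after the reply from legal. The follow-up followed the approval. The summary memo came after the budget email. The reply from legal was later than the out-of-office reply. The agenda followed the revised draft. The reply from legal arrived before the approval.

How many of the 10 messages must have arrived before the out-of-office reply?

Directly stated before the out-of-office reply: the agenda, the calendar invite, and the vendor quote.
The budget email reaches the out-of-office reply via the budget email → the calendar invite → the out-of-office reply.
The revised draft reaches the out-of-office reply via the revised draft → the agenda → the out-of-office reply.
No chain forces the summary memo (or any of the others) ahead of the out-of-office reply.
That's the agenda, the budget email, the calendar invite, the revised draft, and the vendor quote — 5 in all.

5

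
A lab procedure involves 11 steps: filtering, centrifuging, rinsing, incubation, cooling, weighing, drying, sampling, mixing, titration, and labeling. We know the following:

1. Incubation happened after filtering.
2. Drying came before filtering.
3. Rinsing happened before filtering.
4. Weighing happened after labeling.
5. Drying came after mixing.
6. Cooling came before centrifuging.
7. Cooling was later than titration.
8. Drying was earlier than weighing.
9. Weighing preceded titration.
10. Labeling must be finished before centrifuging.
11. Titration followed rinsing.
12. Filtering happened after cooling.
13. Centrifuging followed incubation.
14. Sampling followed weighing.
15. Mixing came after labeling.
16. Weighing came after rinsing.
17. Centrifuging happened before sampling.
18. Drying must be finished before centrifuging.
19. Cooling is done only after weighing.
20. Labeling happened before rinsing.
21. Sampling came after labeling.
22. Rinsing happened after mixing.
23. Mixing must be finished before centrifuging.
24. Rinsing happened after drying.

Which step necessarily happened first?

labeling

Labeling has a chain of constraints placing it before every other step, so labeling must be first.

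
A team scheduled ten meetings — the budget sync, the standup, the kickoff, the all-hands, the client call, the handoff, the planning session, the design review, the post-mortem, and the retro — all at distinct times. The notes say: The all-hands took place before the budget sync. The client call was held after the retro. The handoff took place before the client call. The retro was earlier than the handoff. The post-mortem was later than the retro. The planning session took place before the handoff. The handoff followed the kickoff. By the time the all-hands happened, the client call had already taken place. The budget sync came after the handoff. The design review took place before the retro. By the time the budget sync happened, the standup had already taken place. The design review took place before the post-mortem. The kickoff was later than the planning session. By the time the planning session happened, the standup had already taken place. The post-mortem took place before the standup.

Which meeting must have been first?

the design review

The design review has a chain of constraints placing it before every other meeting, so the design review must be first.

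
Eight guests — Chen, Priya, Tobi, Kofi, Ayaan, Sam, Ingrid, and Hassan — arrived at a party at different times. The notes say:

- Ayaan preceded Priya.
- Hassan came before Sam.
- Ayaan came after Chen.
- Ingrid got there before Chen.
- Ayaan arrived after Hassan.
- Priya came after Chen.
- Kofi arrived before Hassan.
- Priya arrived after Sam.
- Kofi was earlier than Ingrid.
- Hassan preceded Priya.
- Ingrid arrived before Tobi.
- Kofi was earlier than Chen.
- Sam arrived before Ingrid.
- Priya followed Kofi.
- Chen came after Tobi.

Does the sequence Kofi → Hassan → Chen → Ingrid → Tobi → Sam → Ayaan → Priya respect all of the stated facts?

no

The constraints require Tobi before Chen, but in the proposed sequence Chen appears ahead of Tobi. That one violation is enough.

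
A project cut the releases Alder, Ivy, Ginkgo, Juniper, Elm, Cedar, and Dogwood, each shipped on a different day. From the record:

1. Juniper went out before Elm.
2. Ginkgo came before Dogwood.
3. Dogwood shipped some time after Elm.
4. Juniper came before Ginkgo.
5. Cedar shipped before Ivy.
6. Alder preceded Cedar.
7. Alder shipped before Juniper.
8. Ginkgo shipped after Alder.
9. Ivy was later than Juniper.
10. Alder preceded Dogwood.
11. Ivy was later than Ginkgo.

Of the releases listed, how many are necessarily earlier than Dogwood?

4

Directly stated before Dogwood: Alder, Elm, and Ginkgo.
Juniper reaches Dogwood via Juniper → Elm → Dogwood.
No chain forces Cedar (or any of the others) ahead of Dogwood.
That's Alder, Elm, Ginkgo, and Juniper — 4 in all.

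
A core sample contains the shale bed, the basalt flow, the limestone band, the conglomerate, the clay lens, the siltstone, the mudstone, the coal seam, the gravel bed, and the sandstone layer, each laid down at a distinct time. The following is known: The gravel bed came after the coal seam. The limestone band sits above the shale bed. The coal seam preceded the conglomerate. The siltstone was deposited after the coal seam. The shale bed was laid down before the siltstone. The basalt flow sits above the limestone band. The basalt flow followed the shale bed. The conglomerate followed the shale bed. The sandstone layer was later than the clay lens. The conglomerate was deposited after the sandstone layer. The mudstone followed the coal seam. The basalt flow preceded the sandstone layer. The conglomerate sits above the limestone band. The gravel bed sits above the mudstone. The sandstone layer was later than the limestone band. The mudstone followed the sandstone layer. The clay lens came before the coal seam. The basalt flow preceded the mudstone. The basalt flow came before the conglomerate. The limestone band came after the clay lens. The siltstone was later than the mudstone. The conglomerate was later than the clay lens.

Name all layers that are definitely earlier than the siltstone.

the basalt flow, the clay lens, the coal seam, the limestone band, the mudstone, the sandstone layer, the shale bed

Directly stated before the siltstone: the coal seam, the mudstone, and the shale bed.
The basalt flow reaches the siltstone via the basalt flow → the mudstone → the siltstone.
The clay lens reaches the siltstone via the clay lens → the coal seam → the siltstone.
The limestone band reaches the siltstone via the limestone band → the basalt flow → the mudstone → the siltstone.
Likewise the sandstone layer reaches the siltstone by chaining the stated constraints.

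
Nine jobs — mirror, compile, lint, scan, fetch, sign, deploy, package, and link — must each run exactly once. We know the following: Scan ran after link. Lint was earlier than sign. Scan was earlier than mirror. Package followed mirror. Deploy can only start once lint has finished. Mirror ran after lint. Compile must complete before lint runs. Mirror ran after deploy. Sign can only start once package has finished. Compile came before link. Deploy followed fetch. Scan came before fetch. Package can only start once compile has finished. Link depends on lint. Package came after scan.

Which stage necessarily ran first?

compile

Compile has a chain of constraints placing it before every other stage, so compile must be first.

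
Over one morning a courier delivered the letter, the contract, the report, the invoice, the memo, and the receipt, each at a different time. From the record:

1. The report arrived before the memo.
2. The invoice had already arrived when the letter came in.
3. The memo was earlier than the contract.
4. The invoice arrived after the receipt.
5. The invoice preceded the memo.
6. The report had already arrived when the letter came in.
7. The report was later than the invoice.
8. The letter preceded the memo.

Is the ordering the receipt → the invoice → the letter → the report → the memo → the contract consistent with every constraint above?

no

The constraints require the report before the letter, but in the proposed sequence the letter appears ahead of the report. That one violation is enough.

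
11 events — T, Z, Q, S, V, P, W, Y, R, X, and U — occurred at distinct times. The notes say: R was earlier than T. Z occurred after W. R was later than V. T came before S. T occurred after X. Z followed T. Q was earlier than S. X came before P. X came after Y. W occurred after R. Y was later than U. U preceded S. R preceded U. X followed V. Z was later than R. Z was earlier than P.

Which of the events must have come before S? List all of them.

Directly stated before S: Q, T, and U.
R reaches S via R → U → S.
V reaches S via V → R → U → S.
X reaches S via X → T → S.
Likewise Y reaches S by chaining the stated constraints.
No chain forces W (or any of the others) ahead of S.

Q, R, T, U, V, X, Y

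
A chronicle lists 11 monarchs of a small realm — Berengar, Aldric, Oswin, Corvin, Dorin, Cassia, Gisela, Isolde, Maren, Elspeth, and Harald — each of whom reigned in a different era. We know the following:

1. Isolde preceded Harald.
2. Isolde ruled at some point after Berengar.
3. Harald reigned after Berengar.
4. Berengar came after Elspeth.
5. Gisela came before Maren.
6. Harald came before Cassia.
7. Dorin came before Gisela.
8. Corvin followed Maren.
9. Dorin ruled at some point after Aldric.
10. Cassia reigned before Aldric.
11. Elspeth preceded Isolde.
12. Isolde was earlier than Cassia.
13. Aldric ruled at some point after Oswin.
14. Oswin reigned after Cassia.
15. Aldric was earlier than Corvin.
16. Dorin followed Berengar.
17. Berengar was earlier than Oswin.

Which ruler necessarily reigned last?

Corvin

Every other ruler has a chain of constraints placing them before Corvin, so Corvin is last.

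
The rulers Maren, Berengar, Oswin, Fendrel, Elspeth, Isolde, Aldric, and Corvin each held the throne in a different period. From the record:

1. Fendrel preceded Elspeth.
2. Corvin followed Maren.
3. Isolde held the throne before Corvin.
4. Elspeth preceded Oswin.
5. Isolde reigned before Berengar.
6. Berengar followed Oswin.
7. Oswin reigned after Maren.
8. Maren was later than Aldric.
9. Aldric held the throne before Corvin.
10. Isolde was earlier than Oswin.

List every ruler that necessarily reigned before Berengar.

Directly stated before Berengar: Isolde and Oswin.
Aldric reaches Berengar via Aldric → Maren → Oswin → Berengar.
Elspeth reaches Berengar via Elspeth → Oswin → Berengar.
Fendrel reaches Berengar via Fendrel → Elspeth → Oswin → Berengar.
Likewise Maren reaches Berengar by chaining the stated constraints.
No chain forces Corvin ahead of Berengar.

Aldric, Elspeth, Fendrel, Isolde, Maren, Oswin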